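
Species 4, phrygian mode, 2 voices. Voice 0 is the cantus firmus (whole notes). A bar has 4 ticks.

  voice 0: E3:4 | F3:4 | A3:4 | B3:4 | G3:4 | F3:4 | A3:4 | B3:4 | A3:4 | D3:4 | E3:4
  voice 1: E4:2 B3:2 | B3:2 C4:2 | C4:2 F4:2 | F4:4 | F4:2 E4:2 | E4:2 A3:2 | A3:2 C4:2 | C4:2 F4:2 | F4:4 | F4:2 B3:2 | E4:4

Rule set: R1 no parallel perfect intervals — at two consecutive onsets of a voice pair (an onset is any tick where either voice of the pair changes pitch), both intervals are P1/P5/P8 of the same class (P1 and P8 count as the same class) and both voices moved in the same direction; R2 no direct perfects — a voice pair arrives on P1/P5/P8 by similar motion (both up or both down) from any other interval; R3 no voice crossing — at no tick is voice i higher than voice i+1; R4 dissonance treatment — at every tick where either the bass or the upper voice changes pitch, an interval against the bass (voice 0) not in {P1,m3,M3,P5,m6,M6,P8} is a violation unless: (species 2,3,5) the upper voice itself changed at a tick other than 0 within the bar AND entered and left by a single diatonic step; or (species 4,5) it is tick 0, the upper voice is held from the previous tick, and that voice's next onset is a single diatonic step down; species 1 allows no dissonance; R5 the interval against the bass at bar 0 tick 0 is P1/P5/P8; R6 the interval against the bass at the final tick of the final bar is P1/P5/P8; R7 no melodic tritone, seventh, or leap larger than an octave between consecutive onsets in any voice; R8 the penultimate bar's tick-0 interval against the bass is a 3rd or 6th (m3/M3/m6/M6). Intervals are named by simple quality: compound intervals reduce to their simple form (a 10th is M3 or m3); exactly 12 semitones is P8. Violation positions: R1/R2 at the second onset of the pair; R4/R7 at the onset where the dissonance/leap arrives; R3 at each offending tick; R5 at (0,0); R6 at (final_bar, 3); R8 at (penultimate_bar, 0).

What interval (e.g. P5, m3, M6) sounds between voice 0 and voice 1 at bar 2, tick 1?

m3

voice 0=A3 voice 1=C4 -> m3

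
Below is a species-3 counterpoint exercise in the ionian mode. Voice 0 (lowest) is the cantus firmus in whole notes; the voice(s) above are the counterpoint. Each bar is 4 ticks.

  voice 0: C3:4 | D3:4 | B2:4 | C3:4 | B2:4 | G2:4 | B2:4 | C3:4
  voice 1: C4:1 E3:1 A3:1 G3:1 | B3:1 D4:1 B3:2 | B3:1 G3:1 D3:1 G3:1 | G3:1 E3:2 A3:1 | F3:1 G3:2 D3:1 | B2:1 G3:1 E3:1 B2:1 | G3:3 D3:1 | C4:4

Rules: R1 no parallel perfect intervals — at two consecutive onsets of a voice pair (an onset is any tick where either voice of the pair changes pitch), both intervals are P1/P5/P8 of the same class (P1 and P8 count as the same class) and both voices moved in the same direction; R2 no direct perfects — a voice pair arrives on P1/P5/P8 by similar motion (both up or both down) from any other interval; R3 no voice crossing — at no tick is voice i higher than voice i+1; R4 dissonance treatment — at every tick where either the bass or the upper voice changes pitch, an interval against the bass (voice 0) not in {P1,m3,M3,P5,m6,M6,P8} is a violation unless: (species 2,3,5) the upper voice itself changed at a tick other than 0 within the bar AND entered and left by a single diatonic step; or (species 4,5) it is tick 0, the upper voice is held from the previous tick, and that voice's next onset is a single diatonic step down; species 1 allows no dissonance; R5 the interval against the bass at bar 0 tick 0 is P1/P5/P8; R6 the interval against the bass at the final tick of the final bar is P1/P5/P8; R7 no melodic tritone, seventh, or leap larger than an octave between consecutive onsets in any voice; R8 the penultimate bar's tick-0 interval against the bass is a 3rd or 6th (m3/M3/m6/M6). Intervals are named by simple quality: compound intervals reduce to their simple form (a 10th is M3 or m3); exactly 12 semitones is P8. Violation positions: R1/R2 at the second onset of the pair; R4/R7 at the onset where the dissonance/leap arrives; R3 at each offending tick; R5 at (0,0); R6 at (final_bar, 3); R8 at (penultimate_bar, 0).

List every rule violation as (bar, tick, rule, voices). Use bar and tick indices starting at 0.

(4, 0, R4, (0, 1))
(7, 0, R2, (0, 1))
(7, 0, R7, (1,))

bar 0: v0=C3 v1=C4 downbeat P8
bar 1: v0=D3 v1=B3 downbeat M6
bar 2: v0=B2 v1=B3 downbeat P8
bar 3: v0=C3 v1=G3 downbeat P5
bar 4: v0=B2 v1=F3 downbeat TT
bar 5: v0=G2 v1=B2 downbeat M3
bar 6: v0=B2 v1=G3 downbeat m6
bar 7: v0=C3 v1=C4 downbeat P8
  -> R4 @ bar 4 tick 0 v(0, 1): B2/F3 TT untreated
  -> R2 @ bar 7 tick 0 v(0, 1): B2/D3 m3 -> C3/C4 P8 similar
  -> R7 @ bar 7 tick 0 v(1,): D3->C4 leap 10st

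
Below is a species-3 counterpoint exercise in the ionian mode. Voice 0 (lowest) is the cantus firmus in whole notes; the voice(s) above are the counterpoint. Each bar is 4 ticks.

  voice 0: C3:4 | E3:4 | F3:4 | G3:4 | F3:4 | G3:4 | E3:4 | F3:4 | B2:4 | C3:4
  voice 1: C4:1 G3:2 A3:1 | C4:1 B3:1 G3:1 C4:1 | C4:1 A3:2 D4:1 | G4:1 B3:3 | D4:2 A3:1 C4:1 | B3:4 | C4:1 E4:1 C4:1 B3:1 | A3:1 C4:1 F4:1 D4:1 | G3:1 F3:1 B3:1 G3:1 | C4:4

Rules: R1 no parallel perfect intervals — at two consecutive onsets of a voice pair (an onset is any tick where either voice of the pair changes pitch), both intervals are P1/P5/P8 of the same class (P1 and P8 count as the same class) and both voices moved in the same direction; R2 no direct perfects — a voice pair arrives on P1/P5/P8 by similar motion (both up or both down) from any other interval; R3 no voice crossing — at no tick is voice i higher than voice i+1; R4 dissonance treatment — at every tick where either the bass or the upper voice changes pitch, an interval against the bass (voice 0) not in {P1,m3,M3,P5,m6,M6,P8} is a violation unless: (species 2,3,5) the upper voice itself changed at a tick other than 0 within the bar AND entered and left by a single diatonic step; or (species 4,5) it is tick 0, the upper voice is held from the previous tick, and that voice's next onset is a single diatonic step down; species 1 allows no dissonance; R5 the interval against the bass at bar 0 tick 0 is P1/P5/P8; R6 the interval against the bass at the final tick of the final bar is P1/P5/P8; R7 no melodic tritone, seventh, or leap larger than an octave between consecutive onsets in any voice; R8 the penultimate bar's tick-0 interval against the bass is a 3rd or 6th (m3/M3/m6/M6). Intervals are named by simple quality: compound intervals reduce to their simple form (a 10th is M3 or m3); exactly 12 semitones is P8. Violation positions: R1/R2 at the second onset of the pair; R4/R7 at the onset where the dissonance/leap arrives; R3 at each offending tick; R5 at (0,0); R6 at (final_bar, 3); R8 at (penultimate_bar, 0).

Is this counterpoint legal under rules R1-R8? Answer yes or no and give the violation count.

bar 0: v0=C3 v1=C4 (P8)
bar 1: v0=E3 v1=C4 (m6)
bar 2: v0=F3 v1=C4 (P5)
bar 3: v0=G3 v1=G4 (P8)
bar 4: v0=F3 v1=D4 (M6)
bar 5: v0=G3 v1=B3 (M3)
bar 6: v0=E3 v1=C4 (m6)
bar 7: v0=F3 v1=A3 (M3)
bar 8: v0=B2 v1=G3 (m6)
bar 9: v0=C3 v1=C4 (P8)
  R2 @ bar3.0: F3/D4 M6 -> G3/G4 P8 similar
  R7 @ bar8.0: F3->B2 leap 6st
  R4 @ bar8.1: B2/F3 TT untreated
  R7 @ bar8.2: F3->B3 leap 6st
  R2 @ bar9.0: B2/G3 m6 -> C3/C4 P8 similar

No (5 violations)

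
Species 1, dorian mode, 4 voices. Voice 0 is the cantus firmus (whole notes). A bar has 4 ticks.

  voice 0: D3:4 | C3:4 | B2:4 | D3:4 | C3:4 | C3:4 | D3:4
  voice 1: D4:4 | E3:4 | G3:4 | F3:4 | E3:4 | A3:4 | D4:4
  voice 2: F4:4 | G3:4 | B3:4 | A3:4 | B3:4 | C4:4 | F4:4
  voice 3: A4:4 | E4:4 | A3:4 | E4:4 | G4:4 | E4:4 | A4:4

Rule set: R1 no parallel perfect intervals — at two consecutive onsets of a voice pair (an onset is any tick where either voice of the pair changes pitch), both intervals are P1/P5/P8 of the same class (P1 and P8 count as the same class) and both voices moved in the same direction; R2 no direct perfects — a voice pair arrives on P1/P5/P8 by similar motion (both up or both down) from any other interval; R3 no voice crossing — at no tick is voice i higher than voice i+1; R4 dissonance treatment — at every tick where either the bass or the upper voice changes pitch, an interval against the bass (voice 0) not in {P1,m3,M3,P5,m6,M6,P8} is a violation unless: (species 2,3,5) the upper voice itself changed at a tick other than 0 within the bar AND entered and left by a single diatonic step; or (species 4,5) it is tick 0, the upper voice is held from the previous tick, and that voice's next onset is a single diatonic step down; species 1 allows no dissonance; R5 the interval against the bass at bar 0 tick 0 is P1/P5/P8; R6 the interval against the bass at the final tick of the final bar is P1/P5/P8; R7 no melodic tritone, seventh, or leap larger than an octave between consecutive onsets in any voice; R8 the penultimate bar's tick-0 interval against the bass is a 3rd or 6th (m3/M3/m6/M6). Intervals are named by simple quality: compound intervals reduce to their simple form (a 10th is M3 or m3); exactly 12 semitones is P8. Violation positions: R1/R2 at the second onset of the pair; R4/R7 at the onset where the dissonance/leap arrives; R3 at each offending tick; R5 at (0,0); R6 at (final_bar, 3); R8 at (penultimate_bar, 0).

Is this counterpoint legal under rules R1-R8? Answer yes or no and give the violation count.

bar 0: v0=D3 v1=D4 v2=F4 v3=A4 (P5)
bar 1: v0=C3 v1=E3 v2=G3 v3=E4 (M3)
bar 2: v0=B2 v1=G3 v2=B3 v3=A3 (m7)
bar 3: v0=D3 v1=F3 v2=A3 v3=E4 (M2)
bar 4: v0=C3 v1=E3 v2=B3 v3=G4 (P5)
bar 5: v0=C3 v1=A3 v2=C4 v3=E4 (M3)
bar 6: v0=D3 v1=D4 v2=F4 v3=A4 (P5)
  R5 @ bar0.0: opens on m3
  R2 @ bar1.0: D3/F4 m3 -> C3/G3 P5 similar
  R2 @ bar1.0: D4/A4 P5 -> E3/E4 P8 similar
  R7 @ bar1.0: D4->E3 leap 10st
  R7 @ bar1.0: F4->G3 leap 10st
  R3 @ bar2.0: B3 above A3
  R4 @ bar2.0: B2/A3 m7 untreated
  R3 @ bar2.1: B3 above A3
  R3 @ bar2.2: B3 above A3
  R3 @ bar2.3: B3 above A3
  R4 @ bar3.0: D3/E4 M2 untreated
  R4 @ bar4.0: C3/B3 M7 untreated
  R8 @ bar5.0: penult P8 not 3rd/6th
  R1 @ bar6.0: A3/E4 P5 -> D4/A4 P5 similar
  R2 @ bar6.0: C3/A3 M6 -> D3/D4 P8 similar
  R2 @ bar6.0: C3/E4 M3 -> D3/A4 P5 similar
  R6 @ bar6.3: closes on m3

No (17 violations)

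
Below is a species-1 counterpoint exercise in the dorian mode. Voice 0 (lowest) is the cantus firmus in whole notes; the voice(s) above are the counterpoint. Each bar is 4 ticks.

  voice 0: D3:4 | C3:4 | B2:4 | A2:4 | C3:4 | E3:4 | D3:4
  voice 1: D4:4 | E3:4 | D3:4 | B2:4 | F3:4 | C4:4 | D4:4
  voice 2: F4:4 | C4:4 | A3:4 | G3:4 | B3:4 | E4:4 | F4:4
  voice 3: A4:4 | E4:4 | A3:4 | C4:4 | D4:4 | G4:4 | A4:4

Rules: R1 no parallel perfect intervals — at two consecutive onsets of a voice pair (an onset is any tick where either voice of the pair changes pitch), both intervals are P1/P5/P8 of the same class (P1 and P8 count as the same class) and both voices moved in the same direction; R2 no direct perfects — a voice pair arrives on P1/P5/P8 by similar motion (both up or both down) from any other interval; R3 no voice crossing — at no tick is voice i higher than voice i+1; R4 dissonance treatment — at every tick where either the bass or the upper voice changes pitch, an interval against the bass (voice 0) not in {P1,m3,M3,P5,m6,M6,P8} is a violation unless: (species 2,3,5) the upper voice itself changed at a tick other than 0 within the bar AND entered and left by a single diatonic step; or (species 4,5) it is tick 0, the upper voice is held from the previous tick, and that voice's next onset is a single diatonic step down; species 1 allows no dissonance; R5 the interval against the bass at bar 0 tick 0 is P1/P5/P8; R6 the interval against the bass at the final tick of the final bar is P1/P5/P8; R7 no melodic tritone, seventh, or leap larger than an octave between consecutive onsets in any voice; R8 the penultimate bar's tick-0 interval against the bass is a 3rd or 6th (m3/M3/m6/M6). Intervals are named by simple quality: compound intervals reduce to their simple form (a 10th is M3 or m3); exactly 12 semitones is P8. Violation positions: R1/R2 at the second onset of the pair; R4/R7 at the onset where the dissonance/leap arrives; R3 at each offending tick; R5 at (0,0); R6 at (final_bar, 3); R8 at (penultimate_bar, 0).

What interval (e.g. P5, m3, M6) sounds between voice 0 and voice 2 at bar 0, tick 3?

voice 0=D3 voice 2=F4 -> m3

m3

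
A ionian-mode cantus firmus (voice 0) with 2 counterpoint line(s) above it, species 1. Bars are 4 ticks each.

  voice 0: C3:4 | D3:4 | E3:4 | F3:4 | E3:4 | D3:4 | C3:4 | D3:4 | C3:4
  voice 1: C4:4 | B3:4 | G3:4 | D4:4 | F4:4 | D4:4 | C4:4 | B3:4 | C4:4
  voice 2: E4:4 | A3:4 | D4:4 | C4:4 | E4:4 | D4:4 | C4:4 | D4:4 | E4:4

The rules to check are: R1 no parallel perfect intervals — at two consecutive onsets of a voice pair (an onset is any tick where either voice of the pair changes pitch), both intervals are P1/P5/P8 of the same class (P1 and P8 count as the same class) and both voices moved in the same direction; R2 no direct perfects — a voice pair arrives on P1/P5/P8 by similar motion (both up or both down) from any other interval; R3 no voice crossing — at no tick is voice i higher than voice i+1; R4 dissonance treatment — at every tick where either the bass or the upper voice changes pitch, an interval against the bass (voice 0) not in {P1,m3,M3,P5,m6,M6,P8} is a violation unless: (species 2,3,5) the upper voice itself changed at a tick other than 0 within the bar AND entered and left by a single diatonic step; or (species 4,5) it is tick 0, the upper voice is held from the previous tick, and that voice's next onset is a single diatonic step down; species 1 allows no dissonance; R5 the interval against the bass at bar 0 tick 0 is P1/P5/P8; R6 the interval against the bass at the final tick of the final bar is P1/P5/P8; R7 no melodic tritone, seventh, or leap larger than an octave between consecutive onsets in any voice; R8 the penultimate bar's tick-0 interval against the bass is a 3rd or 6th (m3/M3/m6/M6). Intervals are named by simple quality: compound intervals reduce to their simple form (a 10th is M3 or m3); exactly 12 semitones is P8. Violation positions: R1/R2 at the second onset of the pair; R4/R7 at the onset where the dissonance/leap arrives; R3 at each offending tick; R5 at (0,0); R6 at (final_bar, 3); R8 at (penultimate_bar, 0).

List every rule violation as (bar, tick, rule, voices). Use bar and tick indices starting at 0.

bar 0: v0=C3 v1=C4 v2=E4 downbeat M3
bar 1: v0=D3 v1=B3 v2=A3 downbeat P5
bar 2: v0=E3 v1=G3 v2=D4 downbeat m7
bar 3: v0=F3 v1=D4 v2=C4 downbeat P5
bar 4: v0=E3 v1=F4 v2=E4 downbeat P8
bar 5: v0=D3 v1=D4 v2=D4 downbeat P8
bar 6: v0=C3 v1=C4 v2=C4 downbeat P8
bar 7: v0=D3 v1=B3 v2=D4 downbeat P8
bar 8: v0=C3 v1=C4 v2=E4 downbeat M3
  -> R5 @ bar 0 tick 0 v(0, 2): opens on M3
  -> R3 @ bar 1 tick 0 v(1, 2): B3 above A3
  -> R3 @ bar 1 tick 1 v(1, 2): B3 above A3
  -> R3 @ bar 1 tick 2 v(1, 2): B3 above A3
  -> R3 @ bar 1 tick 3 v(1, 2): B3 above A3
  -> R4 @ bar 2 tick 0 v(0, 2): E3/D4 m7 untreated
  -> R3 @ bar 3 tick 0 v(1, 2): D4 above C4
  -> R3 @ bar 3 tick 1 v(1, 2): D4 above C4
  -> R3 @ bar 3 tick 2 v(1, 2): D4 above C4
  -> R3 @ bar 3 tick 3 v(1, 2): D4 above C4
  -> R3 @ bar 4 tick 0 v(1, 2): F4 above E4
  -> R4 @ bar 4 tick 0 v(0, 1): E3/F4 m2 untreated
  -> R3 @ bar 4 tick 1 v(1, 2): F4 above E4
  -> R3 @ bar 4 tick 2 v(1, 2): F4 above E4
  -> R3 @ bar 4 tick 3 v(1, 2): F4 above E4
  -> R1 @ bar 5 tick 0 v(0, 2): E3/E4 P8 -> D3/D4 P8 similar
  -> R2 @ bar 5 tick 0 v(0, 1): E3/F4 m2 -> D3/D4 P8 similar
  -> R2 @ bar 5 tick 0 v(1, 2): F4/E4 m2 -> D4/D4 P1 similar
  -> R1 @ bar 6 tick 0 v(0, 1): D3/D4 P8 -> C3/C4 P8 similar
  -> R1 @ bar 6 tick 0 v(0, 2): D3/D4 P8 -> C3/C4 P8 similar
  -> R1 @ bar 6 tick 0 v(1, 2): D4/D4 P1 -> C4/C4 P1 similar
  -> R1 @ bar 7 tick 0 v(0, 2): C3/C4 P8 -> D3/D4 P8 similar
  -> R8 @ bar 7 tick 0 v(0, 2): penult P8 not 3rd/6th
  -> R6 @ bar 8 tick 3 v(0, 2): closes on M3

(0, 0, R5, (0, 2))
(1, 0, R3, (1, 2))
(1, 1, R3, (1, 2))
(1, 2, R3, (1, 2))
(1, 3, R3, (1, 2))
(2, 0, R4, (0, 2))
(3, 0, R3, (1, 2))
(3, 1, R3, (1, 2))
(3, 2, R3, (1, 2))
(3, 3, R3, (1, 2))
(4, 0, R3, (1, 2))
(4, 0, R4, (0, 1))
(4, 1, R3, (1, 2))
(4, 2, R3, (1, 2))
(4, 3, R3, (1, 2))
(5, 0, R1, (0, 2))
(5, 0, R2, (0, 1))
(5, 0, R2, (1, 2))
(6, 0, R1, (0, 1))
(6, 0, R1, (0, 2))
(6, 0, R1, (1, 2))
(7, 0, R1, (0, 2))
(7, 0, R8, (0, 2))
(8, 3, R6, (0, 2))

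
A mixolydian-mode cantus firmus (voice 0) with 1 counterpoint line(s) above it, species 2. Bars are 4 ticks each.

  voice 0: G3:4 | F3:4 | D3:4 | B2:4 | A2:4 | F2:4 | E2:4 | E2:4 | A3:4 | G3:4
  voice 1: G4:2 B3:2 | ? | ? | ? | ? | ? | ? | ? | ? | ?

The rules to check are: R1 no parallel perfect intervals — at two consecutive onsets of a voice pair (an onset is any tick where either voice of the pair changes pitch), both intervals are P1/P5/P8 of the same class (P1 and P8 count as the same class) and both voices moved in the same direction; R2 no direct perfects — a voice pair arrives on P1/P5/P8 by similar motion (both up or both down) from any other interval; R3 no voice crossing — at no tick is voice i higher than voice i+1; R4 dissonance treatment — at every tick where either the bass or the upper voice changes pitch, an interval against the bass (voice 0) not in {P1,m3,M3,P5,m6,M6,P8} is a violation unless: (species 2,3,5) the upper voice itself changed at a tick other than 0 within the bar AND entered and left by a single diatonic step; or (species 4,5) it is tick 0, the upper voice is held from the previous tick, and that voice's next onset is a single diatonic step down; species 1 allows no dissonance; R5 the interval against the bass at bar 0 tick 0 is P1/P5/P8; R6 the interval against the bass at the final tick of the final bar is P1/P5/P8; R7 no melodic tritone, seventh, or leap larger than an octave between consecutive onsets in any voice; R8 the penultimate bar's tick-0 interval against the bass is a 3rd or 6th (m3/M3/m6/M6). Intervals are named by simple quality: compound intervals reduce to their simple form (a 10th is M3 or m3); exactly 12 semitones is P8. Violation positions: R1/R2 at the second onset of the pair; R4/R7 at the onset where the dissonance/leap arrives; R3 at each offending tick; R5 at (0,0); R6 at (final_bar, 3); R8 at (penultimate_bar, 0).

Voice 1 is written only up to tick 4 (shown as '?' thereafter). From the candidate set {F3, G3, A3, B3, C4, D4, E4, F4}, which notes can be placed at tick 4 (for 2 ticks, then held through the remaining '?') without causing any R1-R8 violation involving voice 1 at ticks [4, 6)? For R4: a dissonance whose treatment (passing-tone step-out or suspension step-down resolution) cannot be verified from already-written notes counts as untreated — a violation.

F3: violates R2,R7
G3: violates R4
A3: legal
B3: violates R4
C4: legal
D4: legal
E4: violates R4
F4: violates R7

{A3, C4, D4}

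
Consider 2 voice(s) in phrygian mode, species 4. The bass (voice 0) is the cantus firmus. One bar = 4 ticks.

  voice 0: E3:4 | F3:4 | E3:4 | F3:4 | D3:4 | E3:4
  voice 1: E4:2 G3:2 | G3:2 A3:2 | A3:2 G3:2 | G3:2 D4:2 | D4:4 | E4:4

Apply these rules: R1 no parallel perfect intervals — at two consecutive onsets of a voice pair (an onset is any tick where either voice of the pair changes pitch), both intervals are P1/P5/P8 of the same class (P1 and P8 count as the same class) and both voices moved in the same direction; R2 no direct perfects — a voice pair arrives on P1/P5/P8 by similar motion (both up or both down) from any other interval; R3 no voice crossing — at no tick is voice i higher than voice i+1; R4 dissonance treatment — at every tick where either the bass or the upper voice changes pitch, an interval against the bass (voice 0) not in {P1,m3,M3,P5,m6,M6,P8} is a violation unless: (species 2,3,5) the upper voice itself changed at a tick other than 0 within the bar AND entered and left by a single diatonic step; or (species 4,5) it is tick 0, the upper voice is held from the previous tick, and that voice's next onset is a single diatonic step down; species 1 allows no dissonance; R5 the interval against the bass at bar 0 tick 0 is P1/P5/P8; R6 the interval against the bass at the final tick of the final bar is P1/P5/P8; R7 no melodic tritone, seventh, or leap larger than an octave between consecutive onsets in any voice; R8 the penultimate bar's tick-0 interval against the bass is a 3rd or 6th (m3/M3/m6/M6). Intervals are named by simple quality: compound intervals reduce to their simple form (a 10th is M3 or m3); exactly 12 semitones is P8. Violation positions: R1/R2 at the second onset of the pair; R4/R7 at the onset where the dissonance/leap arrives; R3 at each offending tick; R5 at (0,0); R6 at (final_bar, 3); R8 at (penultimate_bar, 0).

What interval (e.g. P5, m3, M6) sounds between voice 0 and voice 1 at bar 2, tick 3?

voice 0=E3 voice 1=G3 -> m3

m3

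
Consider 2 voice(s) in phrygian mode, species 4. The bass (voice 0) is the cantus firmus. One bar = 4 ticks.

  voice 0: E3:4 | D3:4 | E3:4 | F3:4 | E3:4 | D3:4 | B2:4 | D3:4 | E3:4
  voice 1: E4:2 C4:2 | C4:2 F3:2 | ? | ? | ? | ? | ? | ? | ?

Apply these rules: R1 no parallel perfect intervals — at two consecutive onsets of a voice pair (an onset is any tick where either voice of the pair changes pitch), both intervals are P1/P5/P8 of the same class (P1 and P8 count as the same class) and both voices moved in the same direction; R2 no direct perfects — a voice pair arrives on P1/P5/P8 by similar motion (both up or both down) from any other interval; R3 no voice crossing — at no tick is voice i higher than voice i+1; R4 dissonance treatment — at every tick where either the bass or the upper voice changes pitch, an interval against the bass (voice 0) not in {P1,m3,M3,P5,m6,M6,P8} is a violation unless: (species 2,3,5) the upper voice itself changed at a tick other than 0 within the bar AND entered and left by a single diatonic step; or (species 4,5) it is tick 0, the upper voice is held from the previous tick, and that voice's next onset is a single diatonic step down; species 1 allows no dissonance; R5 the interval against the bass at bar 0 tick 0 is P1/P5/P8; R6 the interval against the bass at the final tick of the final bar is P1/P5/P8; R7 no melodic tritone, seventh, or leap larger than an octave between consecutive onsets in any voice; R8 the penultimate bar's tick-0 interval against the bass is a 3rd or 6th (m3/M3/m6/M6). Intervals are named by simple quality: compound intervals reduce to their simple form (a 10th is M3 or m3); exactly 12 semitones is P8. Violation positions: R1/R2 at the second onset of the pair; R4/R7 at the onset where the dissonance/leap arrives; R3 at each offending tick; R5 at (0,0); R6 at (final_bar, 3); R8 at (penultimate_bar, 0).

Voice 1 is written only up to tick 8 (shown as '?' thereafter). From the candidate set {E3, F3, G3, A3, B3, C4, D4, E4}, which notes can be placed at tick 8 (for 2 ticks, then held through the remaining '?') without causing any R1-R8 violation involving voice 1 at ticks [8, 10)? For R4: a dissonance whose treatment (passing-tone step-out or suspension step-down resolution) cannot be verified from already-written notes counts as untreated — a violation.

E3: legal
F3: violates R4
G3: legal
A3: violates R4
B3: violates R2,R7
C4: legal
D4: violates R4
E4: violates R2,R7

{C4, E3, G3}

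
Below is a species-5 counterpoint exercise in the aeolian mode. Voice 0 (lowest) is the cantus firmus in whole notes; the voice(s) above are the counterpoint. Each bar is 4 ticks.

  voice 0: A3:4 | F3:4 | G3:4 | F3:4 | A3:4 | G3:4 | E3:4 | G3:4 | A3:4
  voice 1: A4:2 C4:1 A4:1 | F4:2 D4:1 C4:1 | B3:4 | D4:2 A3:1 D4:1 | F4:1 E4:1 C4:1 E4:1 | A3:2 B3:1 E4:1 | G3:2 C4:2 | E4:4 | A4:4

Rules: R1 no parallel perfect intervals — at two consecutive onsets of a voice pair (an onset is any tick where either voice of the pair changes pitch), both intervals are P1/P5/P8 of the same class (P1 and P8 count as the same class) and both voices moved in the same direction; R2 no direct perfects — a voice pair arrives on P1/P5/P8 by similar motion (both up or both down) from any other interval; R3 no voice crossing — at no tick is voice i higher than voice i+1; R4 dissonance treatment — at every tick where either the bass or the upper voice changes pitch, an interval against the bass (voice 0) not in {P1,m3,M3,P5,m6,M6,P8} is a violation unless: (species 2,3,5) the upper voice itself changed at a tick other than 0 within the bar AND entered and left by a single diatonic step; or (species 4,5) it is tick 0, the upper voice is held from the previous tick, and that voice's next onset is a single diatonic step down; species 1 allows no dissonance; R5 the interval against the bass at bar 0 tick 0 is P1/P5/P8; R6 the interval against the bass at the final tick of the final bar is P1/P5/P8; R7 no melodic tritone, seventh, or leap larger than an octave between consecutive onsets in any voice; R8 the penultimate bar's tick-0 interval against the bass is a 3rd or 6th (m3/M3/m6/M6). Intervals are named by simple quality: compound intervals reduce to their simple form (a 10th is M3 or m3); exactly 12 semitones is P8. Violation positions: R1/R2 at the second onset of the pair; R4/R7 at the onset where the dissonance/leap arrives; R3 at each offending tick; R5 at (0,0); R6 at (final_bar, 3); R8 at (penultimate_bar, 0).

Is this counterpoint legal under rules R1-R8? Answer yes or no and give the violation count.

bar 0: v0=A3 v1=A4 (P8)
bar 1: v0=F3 v1=F4 (P8)
bar 2: v0=G3 v1=B3 (M3)
bar 3: v0=F3 v1=D4 (M6)
bar 4: v0=A3 v1=F4 (m6)
bar 5: v0=G3 v1=A3 (M2)
bar 6: v0=E3 v1=G3 (m3)
bar 7: v0=G3 v1=E4 (M6)
bar 8: v0=A3 v1=A4 (P8)
  R1 @ bar1.0: A3/A4 P8 -> F3/F4 P8 similar
  R4 @ bar5.0: G3/A3 M2 untreated
  R2 @ bar8.0: G3/E4 M6 -> A3/A4 P8 similar

No (3 violations)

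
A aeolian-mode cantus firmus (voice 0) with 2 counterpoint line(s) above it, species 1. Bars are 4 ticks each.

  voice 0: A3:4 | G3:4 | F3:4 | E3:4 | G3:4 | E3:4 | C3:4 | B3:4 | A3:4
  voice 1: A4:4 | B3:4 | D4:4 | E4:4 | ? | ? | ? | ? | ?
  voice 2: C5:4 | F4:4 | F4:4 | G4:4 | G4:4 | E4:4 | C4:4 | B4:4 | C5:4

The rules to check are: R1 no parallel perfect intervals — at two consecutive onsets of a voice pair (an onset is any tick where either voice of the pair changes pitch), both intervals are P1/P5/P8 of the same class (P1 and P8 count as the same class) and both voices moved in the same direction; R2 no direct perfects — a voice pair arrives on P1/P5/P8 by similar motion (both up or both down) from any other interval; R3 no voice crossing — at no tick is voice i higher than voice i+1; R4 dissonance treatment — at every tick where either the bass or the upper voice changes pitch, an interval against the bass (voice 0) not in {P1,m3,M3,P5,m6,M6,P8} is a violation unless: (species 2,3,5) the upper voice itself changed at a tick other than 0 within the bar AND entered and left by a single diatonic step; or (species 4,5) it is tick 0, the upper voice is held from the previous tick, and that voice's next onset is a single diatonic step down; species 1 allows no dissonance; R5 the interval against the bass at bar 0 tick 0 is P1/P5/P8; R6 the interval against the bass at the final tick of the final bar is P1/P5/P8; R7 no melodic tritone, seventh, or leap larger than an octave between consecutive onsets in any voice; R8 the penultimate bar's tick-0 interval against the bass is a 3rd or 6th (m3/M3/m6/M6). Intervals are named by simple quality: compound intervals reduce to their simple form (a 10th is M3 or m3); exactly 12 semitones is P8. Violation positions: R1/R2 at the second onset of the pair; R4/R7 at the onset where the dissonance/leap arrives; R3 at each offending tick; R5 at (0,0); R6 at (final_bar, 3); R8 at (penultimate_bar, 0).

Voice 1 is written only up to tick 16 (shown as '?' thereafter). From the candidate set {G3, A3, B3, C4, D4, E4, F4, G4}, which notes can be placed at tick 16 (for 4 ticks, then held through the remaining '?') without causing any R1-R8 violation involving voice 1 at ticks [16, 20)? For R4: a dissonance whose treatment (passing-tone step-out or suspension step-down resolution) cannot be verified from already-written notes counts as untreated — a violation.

{B3, D4, E4, G3}

G3: legal
A3: violates R4
B3: legal
C4: violates R4
D4: legal
E4: legal
F4: violates R4
G4: violates R1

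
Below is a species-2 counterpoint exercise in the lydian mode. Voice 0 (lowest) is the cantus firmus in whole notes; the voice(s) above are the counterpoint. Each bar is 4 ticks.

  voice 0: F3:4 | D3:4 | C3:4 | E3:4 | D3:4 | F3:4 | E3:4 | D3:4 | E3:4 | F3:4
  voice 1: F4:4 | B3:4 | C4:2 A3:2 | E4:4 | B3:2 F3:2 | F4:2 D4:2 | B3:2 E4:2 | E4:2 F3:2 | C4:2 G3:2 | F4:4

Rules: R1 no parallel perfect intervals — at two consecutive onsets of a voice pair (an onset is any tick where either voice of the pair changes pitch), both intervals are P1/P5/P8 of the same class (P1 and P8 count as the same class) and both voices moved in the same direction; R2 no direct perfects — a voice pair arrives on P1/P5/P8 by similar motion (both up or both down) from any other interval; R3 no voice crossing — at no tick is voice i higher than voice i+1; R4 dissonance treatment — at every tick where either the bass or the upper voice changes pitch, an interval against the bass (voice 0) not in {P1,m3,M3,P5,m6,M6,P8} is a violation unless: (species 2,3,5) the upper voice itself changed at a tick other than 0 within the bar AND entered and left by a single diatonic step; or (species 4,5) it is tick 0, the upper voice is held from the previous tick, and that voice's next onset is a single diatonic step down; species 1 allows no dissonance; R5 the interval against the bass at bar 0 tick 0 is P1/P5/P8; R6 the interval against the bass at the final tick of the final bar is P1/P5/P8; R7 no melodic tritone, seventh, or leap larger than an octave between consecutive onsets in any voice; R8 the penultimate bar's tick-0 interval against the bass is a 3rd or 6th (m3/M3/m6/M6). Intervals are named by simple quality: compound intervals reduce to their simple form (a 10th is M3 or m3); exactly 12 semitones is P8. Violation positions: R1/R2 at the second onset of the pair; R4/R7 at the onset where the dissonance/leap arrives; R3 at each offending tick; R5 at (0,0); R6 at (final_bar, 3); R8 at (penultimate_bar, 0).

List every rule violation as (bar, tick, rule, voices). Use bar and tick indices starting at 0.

bar 0: v0=F3 v1=F4 downbeat P8
bar 1: v0=D3 v1=B3 downbeat M6
bar 2: v0=C3 v1=C4 downbeat P8
bar 3: v0=E3 v1=E4 downbeat P8
bar 4: v0=D3 v1=B3 downbeat M6
bar 5: v0=F3 v1=F4 downbeat P8
bar 6: v0=E3 v1=B3 downbeat P5
bar 7: v0=D3 v1=E4 downbeat M2
bar 8: v0=E3 v1=C4 downbeat m6
bar 9: v0=F3 v1=F4 downbeat P8
  -> R7 @ bar 1 tick 0 v(1,): F4->B3 leap 6st
  -> R2 @ bar 3 tick 0 v(0, 1): C3/A3 M6 -> E3/E4 P8 similar
  -> R7 @ bar 4 tick 2 v(1,): B3->F3 leap 6st
  -> R2 @ bar 5 tick 0 v(0, 1): D3/F3 m3 -> F3/F4 P8 similar
  -> R2 @ bar 6 tick 0 v(0, 1): F3/D4 M6 -> E3/B3 P5 similar
  -> R4 @ bar 7 tick 0 v(0, 1): D3/E4 M2 untreated
  -> R7 @ bar 7 tick 2 v(1,): E4->F3 leap 11st
  -> R2 @ bar 9 tick 0 v(0, 1): E3/G3 m3 -> F3/F4 P8 similar
  -> R7 @ bar 9 tick 0 v(1,): G3->F4 leap 10st

(1, 0, R7, (1,))
(3, 0, R2, (0, 1))
(4, 2, R7, (1,))
(5, 0, R2, (0, 1))
(6, 0, R2, (0, 1))
(7, 0, R4, (0, 1))
(7, 2, R7, (1,))
(9, 0, R2, (0, 1))
(9, 0, R7, (1,))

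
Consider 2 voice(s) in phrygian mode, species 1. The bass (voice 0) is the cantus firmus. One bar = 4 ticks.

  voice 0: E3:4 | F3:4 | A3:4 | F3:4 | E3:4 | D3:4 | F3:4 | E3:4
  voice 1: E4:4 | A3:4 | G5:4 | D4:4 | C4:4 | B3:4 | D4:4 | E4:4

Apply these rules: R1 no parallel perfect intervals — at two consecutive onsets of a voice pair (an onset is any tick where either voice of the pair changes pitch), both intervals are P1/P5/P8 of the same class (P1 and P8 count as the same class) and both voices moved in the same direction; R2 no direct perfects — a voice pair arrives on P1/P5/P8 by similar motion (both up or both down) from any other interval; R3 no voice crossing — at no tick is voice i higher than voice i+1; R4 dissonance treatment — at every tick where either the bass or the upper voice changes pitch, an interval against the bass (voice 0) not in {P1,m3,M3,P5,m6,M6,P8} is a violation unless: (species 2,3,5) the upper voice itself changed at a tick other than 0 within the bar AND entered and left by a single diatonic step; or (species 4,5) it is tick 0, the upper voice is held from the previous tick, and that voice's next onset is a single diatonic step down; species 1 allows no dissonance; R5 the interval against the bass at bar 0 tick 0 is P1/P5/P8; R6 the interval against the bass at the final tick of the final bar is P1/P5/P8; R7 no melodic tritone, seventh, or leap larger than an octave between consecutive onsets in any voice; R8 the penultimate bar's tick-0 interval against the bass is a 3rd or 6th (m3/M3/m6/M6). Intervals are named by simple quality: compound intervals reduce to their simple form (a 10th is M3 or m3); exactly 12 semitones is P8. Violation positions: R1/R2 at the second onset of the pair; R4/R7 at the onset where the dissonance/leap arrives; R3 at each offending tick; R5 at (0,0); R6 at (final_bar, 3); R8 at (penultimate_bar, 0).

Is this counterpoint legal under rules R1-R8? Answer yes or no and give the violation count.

No (3 violations)

bar 0: v0=E3 v1=E4 (P8)
bar 1: v0=F3 v1=A3 (M3)
bar 2: v0=A3 v1=G5 (m7)
bar 3: v0=F3 v1=D4 (M6)
bar 4: v0=E3 v1=C4 (m6)
bar 5: v0=D3 v1=B3 (M6)
bar 6: v0=F3 v1=D4 (M6)
bar 7: v0=E3 v1=E4 (P8)
  R4 @ bar2.0: A3/G5 m7 untreated
  R7 @ bar2.0: A3->G5 leap 22st
  R7 @ bar3.0: G5->D4 leap 17st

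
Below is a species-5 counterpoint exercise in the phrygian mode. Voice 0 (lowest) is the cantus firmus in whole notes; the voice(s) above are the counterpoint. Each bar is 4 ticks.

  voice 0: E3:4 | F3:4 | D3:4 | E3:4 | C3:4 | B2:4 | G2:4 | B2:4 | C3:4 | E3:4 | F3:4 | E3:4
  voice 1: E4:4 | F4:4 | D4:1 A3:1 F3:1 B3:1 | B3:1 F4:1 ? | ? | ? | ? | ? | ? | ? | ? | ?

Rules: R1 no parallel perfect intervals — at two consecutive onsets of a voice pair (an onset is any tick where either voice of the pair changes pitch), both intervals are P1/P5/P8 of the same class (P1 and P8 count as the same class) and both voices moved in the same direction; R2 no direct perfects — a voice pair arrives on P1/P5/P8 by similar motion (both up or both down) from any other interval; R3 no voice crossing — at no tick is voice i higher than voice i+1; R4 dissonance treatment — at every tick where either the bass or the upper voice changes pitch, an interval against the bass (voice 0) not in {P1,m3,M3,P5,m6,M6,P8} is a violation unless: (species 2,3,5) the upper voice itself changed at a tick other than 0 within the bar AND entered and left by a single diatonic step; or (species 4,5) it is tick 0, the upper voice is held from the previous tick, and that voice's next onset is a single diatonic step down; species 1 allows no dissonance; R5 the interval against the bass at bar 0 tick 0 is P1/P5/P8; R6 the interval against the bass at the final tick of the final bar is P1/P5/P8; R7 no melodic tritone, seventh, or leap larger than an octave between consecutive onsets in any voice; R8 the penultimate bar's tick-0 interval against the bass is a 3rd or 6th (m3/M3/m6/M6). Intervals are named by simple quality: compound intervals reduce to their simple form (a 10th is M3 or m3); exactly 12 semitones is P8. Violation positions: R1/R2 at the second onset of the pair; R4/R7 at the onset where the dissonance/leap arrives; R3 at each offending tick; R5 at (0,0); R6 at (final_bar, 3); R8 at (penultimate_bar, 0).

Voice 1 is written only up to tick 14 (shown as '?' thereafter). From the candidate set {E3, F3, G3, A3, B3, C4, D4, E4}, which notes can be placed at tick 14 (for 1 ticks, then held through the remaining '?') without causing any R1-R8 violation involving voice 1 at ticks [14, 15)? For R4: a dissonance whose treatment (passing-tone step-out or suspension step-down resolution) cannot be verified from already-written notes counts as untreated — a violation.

{C4, E4}

E3: violates R7
F3: violates R4
G3: violates R7
A3: violates R4
B3: violates R7
C4: legal
D4: violates R4
E4: legal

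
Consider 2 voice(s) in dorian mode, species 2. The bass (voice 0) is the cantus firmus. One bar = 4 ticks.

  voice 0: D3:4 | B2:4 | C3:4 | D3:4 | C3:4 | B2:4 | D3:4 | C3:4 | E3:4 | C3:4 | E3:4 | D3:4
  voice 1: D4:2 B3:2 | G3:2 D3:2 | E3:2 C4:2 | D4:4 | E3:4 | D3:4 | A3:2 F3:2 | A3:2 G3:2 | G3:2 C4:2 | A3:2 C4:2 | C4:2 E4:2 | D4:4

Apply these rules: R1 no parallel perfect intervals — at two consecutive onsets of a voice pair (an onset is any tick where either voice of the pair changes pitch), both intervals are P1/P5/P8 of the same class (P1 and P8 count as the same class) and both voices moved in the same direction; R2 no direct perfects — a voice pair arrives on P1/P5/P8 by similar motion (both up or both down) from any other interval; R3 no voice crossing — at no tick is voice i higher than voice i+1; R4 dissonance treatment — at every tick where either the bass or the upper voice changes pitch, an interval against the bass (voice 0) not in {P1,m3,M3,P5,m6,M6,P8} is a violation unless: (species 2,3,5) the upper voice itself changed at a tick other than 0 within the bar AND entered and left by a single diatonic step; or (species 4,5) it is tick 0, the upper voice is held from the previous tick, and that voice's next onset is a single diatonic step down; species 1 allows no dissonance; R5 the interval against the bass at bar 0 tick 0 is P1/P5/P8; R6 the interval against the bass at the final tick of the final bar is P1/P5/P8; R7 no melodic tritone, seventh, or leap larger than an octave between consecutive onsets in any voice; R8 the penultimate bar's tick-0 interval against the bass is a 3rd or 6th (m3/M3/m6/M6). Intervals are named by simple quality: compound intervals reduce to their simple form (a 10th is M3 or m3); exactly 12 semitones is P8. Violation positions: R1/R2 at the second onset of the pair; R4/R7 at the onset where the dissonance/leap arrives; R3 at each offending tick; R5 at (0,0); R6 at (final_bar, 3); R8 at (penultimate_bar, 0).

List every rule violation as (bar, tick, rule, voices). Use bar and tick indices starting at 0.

bar 0: v0=D3 v1=D4 downbeat P8
bar 1: v0=B2 v1=G3 downbeat m6
bar 2: v0=C3 v1=E3 downbeat M3
bar 3: v0=D3 v1=D4 downbeat P8
bar 4: v0=C3 v1=E3 downbeat M3
bar 5: v0=B2 v1=D3 downbeat m3
bar 6: v0=D3 v1=A3 downbeat P5
bar 7: v0=C3 v1=A3 downbeat M6
bar 8: v0=E3 v1=G3 downbeat m3
bar 9: v0=C3 v1=A3 downbeat M6
bar 10: v0=E3 v1=C4 downbeat m6
bar 11: v0=D3 v1=D4 downbeat P8
  -> R1 @ bar 3 tick 0 v(0, 1): C3/C4 P8 -> D3/D4 P8 similar
  -> R7 @ bar 4 tick 0 v(1,): D4->E3 leap 10st
  -> R2 @ bar 6 tick 0 v(0, 1): B2/D3 m3 -> D3/A3 P5 similar
  -> R1 @ bar 11 tick 0 v(0, 1): E3/E4 P8 -> D3/D4 P8 similar

(3, 0, R1, (0, 1))
(4, 0, R7, (1,))
(6, 0, R2, (0, 1))
(11, 0, R1, (0, 1))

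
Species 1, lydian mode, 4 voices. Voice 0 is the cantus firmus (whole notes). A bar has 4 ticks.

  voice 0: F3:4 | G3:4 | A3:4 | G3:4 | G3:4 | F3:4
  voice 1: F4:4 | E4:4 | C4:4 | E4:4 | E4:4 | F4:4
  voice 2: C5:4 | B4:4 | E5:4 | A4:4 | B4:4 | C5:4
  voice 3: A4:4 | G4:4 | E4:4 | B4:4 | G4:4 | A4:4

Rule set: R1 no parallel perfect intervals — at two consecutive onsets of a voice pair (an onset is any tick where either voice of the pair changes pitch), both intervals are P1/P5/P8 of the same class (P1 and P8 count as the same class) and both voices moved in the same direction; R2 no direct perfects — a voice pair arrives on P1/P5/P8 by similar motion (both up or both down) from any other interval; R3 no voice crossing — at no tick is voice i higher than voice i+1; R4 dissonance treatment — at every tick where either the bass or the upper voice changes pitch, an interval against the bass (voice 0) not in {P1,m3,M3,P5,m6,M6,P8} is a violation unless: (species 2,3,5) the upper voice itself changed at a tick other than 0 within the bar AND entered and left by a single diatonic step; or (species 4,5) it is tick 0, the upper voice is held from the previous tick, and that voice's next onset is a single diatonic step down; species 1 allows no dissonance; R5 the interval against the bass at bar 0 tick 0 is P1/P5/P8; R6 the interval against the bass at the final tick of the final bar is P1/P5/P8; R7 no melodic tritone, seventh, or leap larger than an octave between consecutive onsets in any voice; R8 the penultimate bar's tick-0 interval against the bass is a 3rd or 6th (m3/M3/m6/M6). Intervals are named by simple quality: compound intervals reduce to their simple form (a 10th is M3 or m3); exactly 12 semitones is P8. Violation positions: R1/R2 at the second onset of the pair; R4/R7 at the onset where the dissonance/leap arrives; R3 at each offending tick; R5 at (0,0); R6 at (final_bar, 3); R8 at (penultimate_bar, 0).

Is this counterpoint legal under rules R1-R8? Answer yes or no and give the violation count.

No (28 violations)

bar 0: v0=F3 v1=F4 v2=C5 v3=A4 (M3)
bar 1: v0=G3 v1=E4 v2=B4 v3=G4 (P8)
bar 2: v0=A3 v1=C4 v2=E5 v3=E4 (P5)
bar 3: v0=G3 v1=E4 v2=A4 v3=B4 (M3)
bar 4: v0=G3 v1=E4 v2=B4 v3=G4 (P8)
bar 5: v0=F3 v1=F4 v2=C5 v3=A4 (M3)
  R3 @ bar0.0: C5 above A4
  R5 @ bar0.0: opens on M3
  R3 @ bar0.1: C5 above A4
  R3 @ bar0.2: C5 above A4
  R3 @ bar0.3: C5 above A4
  R1 @ bar1.0: F4/C5 P5 -> E4/B4 P5 similar
  R3 @ bar1.0: B4 above G4
  R3 @ bar1.1: B4 above G4
  R3 @ bar1.2: B4 above G4
  R3 @ bar1.3: B4 above G4
  R2 @ bar2.0: G3/B4 M3 -> A3/E5 P5 similar
  R3 @ bar2.0: E5 above E4
  R3 @ bar2.1: E5 above E4
  R3 @ bar2.2: E5 above E4
  R3 @ bar2.3: E5 above E4
  R2 @ bar3.0: C4/E4 M3 -> E4/B4 P5 similar
  R4 @ bar3.0: G3/A4 M2 untreated
  R3 @ bar4.0: B4 above G4
  R8 @ bar4.0: penult P8 not 3rd/6th
  R3 @ bar4.1: B4 above G4
  R3 @ bar4.2: B4 above G4
  R3 @ bar4.3: B4 above G4
  R1 @ bar5.0: E4/B4 P5 -> F4/C5 P5 similar
  R3 @ bar5.0: C5 above A4
  R3 @ bar5.1: C5 above A4
  R3 @ bar5.2: C5 above A4
  R3 @ bar5.3: C5 above A4
  R6 @ bar5.3: closes on M3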